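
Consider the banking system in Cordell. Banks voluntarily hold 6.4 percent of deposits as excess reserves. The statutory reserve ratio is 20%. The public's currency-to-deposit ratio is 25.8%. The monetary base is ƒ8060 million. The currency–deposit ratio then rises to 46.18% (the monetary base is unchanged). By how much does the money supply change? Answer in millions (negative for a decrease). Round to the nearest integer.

-3191 million

Initially m₁ = (1 + 0.258) / (0.2 + 0.064 + 0.258) ≈ 2.40996, so M₁ = 2.40996 × 8060 = 19424.2776 million.
After the change m₂ = (1 + 0.4618) / (0.2 + 0.064 + 0.4618) ≈ 2.01405, so M₂ = 2.01405 × 8060 = 16233.243 million.
ΔM = M₂ − M₁ = 16233.243 − 19424.2776 = -3191.0346 million.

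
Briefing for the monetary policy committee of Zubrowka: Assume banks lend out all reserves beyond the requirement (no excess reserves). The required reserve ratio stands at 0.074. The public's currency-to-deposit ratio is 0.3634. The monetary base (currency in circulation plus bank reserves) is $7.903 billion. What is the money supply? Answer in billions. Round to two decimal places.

The money multiplier is m = (1 + c) / (rr + c) = (1 + 0.3634) / (0.074 + 0.3634) ≈ 3.1171.
So M = m × MB = 3.1171 × 7.903 ≈ 24.6344 billion.

$24.63 billion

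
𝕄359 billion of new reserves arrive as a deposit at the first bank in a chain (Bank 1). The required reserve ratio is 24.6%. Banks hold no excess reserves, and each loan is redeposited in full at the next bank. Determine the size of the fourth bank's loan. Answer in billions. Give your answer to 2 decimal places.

Each bank lends a fraction (1 − rr) = 0.7540 of the deposit it receives, so Bank 4 receives 359·0.7540^3 and lends 359·0.7540^4 ≈ 116.0325 billion.

𝕄116.03 billion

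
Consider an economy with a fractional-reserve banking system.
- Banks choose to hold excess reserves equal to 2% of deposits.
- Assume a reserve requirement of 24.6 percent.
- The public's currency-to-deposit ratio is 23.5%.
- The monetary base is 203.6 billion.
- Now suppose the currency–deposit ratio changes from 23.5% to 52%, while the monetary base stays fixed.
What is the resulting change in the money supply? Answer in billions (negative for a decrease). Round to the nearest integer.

-108 billion

Initially m₁ = (1 + 0.235) / (0.246 + 0.02 + 0.235) ≈ 2.4651, so M₁ = 2.4651 × 203.6 ≈ 501.8944 billion.
After the change m₂ = (1 + 0.52) / (0.246 + 0.02 + 0.52) ≈ 1.9338, so M₂ = 1.9338 × 203.6 ≈ 393.7217 billion.
ΔM = M₂ − M₁ = 393.7217 − 501.8944 = -108.1727 billion.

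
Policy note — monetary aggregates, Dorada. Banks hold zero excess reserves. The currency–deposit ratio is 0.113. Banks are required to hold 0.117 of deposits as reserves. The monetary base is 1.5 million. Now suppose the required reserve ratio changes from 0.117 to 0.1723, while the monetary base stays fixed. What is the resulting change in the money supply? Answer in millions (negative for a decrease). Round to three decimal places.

-1.407 million

Initially m₁ = (1 + 0.113) / (0.117 + 0.113) ≈ 4.83913, so M₁ = 4.83913 × 1.5 ≈ 7.2587 million.
After the change m₂ = (1 + 0.113) / (0.1723 + 0.113) ≈ 3.90116, so M₂ = 3.90116 × 1.5 ≈ 5.8517 million.
ΔM = M₂ − M₁ = 5.8517 − 7.2587 = -1.407 million.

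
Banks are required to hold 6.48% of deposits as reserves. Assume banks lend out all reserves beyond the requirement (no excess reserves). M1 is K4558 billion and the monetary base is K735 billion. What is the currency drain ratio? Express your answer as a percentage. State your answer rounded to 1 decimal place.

Using m = M/MB = 4558/735 ≈ 6.201361. From m = (1 + c)/(c + rr + e), rearranging gives 1 + c = m·(c + rr + e), so c·(1 − m) = m·(rr + e) − 1.
Hence c = [m·(rr + e) − 1]/(1 − m) = [6.201361 × (0.0648 + 0) − 1] / (1 − 6.201361) ≈ 0.114999.

11.5%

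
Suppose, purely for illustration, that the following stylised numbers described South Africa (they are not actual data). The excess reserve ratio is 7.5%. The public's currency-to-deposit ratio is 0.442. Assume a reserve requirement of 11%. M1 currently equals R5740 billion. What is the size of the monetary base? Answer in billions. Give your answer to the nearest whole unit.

The money multiplier is m = (1 + c) / (rr + e + c) = (1 + 0.442) / (0.11 + 0.075 + 0.442) ≈ 2.29984.
MB = M / m = 5740 / 2.29984 ≈ 2495.8258 billion.

R2496 billion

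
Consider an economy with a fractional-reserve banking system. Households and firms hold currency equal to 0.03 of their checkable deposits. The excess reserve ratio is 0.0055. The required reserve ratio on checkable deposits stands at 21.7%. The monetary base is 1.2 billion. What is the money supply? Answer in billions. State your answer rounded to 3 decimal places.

4.895 billion

The money multiplier is m = (1 + c) / (rr + e + c) = (1 + 0.03) / (0.217 + 0.0055 + 0.03) ≈ 4.07921.
So M = m × MB = 4.07921 × 1.2 ≈ 4.8951 billion.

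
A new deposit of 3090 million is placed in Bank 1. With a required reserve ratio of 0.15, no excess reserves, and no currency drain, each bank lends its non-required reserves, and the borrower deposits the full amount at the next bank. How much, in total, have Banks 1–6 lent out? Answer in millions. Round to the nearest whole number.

10906 million

Bank i lends (1 − rr)^i of the original deposit: Bank 1 lends 3090·0.8500 = 2626.5000, Bank 2 lends 3090·0.8500² = 2232.5250, and so on.
Summing a geometric series: total = 3090·[0.8500·(1 − 0.8500^6) / (1 − 0.8500)] ≈ 10906.1120 million.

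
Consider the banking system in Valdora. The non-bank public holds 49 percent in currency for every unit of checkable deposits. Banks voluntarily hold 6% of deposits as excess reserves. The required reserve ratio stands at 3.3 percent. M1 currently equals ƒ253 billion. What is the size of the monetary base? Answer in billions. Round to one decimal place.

The money multiplier is m = (1 + c) / (rr + e + c) = (1 + 0.49) / (0.033 + 0.06 + 0.49) ≈ 2.55575.
MB = M / m = 253 / 2.55575 ≈ 98.9925 billion.

ƒ99.0 billion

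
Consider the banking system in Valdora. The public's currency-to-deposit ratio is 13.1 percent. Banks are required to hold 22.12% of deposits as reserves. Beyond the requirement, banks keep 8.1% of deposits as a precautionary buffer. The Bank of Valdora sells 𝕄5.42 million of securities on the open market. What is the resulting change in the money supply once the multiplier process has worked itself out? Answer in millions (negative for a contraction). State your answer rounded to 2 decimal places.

-14.15 million

The money multiplier is m = (1 + c) / (rr + e + c) = (1 + 0.131) / (0.2212 + 0.081 + 0.131) ≈ 2.6108.
The sale removes 5.42 million of base, so ΔM = m × ΔMB = 2.6108 × (−5.42) ≈ -14.1505 million.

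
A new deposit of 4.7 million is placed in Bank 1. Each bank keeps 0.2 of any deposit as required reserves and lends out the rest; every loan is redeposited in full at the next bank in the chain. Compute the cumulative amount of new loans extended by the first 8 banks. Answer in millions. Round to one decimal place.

Bank i lends (1 − rr)^i of the original deposit: Bank 1 lends 4.7·0.8000 = 3.7600, Bank 2 lends 4.7·0.8000² = 3.0080, and so on.
Summing a geometric series: total = 4.7·[0.8000·(1 − 0.8000^8) / (1 − 0.8000)] ≈ 15.6459 million.

15.6 million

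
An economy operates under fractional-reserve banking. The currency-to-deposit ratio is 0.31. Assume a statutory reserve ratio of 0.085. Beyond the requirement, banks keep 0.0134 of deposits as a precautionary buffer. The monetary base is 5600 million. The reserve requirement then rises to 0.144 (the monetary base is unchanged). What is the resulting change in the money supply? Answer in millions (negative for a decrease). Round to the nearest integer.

-2267 million

Initially m₁ = (1 + 0.31) / (0.085 + 0.0134 + 0.31) ≈ 3.20764, so M₁ = 3.20764 × 5600 = 17962.784 million.
After the change m₂ = (1 + 0.31) / (0.144 + 0.0134 + 0.31) ≈ 2.80274, so M₂ = 2.80274 × 5600 = 15695.344 million.
ΔM = M₂ − M₁ = 15695.344 − 17962.784 = -2267.44 million.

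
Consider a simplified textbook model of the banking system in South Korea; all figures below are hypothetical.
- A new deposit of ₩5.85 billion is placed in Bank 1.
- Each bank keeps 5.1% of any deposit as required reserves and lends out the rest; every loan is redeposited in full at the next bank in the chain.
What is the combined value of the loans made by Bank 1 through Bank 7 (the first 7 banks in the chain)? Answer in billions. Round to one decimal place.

₩33.4 billion

Bank i lends (1 − rr)^i of the original deposit: Bank 1 lends 5.85·0.9490 ≈ 5.5516, Bank 2 lends 5.85·0.9490² ≈ 5.2685, and so on.
Summing a geometric series: total = 5.85·[0.9490·(1 − 0.9490^7) / (1 − 0.9490)] ≈ 33.3961 billion.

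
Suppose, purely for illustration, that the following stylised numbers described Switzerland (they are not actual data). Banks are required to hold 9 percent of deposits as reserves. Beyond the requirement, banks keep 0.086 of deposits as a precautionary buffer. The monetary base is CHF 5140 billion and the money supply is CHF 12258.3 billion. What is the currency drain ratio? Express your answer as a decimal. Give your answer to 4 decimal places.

Using m = M/MB = 12258.3/5140 ≈ 2.384883. From m = (1 + c)/(c + rr + e), rearranging gives 1 + c = m·(c + rr + e), so c·(1 − m) = m·(rr + e) − 1.
Hence c = [m·(rr + e) − 1]/(1 − m) = [2.384883 × (0.09 + 0.086) − 1] / (1 − 2.384883) ≈ 0.418996.

0.4190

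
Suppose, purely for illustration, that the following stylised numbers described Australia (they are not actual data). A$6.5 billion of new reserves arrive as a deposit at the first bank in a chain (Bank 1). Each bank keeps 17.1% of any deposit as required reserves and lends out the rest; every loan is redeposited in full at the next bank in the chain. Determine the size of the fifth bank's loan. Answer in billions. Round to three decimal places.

Each bank lends a fraction (1 − rr) = 0.8290 of the deposit it receives, so Bank 5 receives 6.5·0.8290^4 and lends 6.5·0.8290^5 ≈ 2.5450 billion.

A$2.545 billion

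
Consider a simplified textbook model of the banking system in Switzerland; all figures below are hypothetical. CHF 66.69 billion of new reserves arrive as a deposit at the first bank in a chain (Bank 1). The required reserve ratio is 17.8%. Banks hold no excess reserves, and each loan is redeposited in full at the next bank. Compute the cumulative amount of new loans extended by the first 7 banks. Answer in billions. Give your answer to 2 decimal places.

Bank i lends (1 − rr)^i of the original deposit: Bank 1 lends 66.69·0.8220 ≈ 54.8192, Bank 2 lends 66.69·0.8220² ≈ 45.0614, and so on.
Summing a geometric series: total = 66.69·[0.8220·(1 − 0.8220^7) / (1 − 0.8220)] ≈ 229.8794 billion.

CHF 229.88 billion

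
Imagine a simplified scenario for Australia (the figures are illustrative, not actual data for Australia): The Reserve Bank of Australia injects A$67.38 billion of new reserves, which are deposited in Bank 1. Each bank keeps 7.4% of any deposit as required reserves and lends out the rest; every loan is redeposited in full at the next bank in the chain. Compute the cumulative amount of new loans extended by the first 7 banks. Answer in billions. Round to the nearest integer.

A$351 billion

Bank i lends (1 − rr)^i of the original deposit: Bank 1 lends 67.38·0.9260 ≈ 62.3939, Bank 2 lends 67.38·0.9260² ≈ 57.7767, and so on.
Summing a geometric series: total = 67.38·[0.9260·(1 − 0.9260^7) / (1 − 0.9260)] ≈ 350.9089 billion.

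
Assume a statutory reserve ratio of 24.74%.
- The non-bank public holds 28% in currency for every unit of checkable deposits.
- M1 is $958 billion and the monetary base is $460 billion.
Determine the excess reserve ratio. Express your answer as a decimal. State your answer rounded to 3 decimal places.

0.087

Using m = M/MB = 958/460 ≈ 2.082609. Since m = (1 + c)/(c + rr + e), the denominator satisfies c + rr + e = (1 + c)/m = (1 + 0.28) / 2.082609 ≈ 0.614614.
With c = 0.28 and rr = 0.2474, the excess reserve ratio is 0.614614 − 0.28 − 0.2474 = 0.087214.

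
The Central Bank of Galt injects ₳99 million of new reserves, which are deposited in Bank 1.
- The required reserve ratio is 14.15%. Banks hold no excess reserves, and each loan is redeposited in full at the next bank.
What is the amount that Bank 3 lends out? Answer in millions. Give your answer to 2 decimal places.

₳62.64 million

Each bank lends a fraction (1 − rr) = 0.8585 of the deposit it receives, so Bank 3 receives 99·0.8585^2 and lends 99·0.8585^3 ≈ 62.6406 million.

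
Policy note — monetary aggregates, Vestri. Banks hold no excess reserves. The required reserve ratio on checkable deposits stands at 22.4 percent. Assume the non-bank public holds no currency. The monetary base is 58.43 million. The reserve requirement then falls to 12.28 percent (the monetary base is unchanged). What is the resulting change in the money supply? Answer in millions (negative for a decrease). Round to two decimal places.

214.97 million

Initially m₁ = 1 / (0.224) ≈ 4.46429, so M₁ = 4.46429 × 58.43 ≈ 260.8485 million.
After the change m₂ = 1 / (0.1228) ≈ 8.14332, so M₂ = 8.14332 × 58.43 ≈ 475.8142 million.
ΔM = M₂ − M₁ = 475.8142 − 260.8485 = 214.9657 million.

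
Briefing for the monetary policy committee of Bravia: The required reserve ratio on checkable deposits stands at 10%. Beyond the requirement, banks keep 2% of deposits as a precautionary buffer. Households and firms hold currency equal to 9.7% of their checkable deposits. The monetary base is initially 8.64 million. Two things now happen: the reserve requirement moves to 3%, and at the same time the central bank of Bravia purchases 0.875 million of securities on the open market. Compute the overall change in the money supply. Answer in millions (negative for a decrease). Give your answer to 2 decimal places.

Before: m₁ = (1 + 0.097) / (0.1 + 0.02 + 0.097) ≈ 5.0553, MB₁ = 8.64, so M₁ = 5.0553 × 8.64 ≈ 43.6778 million.
After: m₂ = (1 + 0.097) / (0.03 + 0.02 + 0.097) ≈ 7.4626, MB₂ = 8.64 + 0.875 = 9.515, so M₂ = 7.4626 × 9.515 ≈ 71.0066 million.
ΔM = M₂ − M₁ = 71.0066 − 43.6778 = 27.3288 million.

27.33 million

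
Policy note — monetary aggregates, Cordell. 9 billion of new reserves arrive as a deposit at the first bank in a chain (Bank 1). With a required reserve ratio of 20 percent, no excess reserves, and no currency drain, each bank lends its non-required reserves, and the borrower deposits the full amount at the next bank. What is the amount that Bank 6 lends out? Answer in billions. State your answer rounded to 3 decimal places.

Each bank lends a fraction (1 − rr) = 0.8000 of the deposit it receives, so Bank 6 receives 9·0.8000^5 and lends 9·0.8000^6 ≈ 2.3593 billion.

2.359 billion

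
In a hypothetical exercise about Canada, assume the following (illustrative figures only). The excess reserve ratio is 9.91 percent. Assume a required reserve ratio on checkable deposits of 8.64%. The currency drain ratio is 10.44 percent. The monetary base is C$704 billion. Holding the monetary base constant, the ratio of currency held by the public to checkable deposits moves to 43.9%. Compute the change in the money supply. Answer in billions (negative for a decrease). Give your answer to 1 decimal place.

-1059.8 billion

Initially m₁ = (1 + 0.1044) / (0.0864 + 0.0991 + 0.1044) ≈ 3.80959, so M₁ = 3.80959 × 704 ≈ 2681.9514 billion.
After the change m₂ = (1 + 0.439) / (0.0864 + 0.0991 + 0.439) ≈ 2.30424, so M₂ = 2.30424 × 704 ≈ 1622.185 billion.
ΔM = M₂ − M₁ = 1622.185 − 2681.9514 = -1059.7664 billion.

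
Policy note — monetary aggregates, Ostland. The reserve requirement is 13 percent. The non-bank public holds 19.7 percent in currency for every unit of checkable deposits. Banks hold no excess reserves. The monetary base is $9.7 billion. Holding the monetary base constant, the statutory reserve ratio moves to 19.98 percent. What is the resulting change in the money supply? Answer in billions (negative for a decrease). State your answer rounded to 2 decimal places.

-6.25 billion

Initially m₁ = (1 + 0.197) / (0.13 + 0.197) ≈ 3.6606, so M₁ = 3.6606 × 9.7 ≈ 35.5078 billion.
After the change m₂ = (1 + 0.197) / (0.1998 + 0.197) ≈ 3.0166, so M₂ = 3.0166 × 9.7 ≈ 29.261 billion.
ΔM = M₂ − M₁ = 29.261 − 35.5078 = -6.2468 billion.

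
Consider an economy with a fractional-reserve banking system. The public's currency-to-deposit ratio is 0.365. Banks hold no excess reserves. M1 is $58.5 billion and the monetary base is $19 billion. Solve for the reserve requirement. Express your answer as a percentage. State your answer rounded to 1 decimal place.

7.8%

Using m = M/MB = 58.5/19 ≈ 3.078947. Since m = (1 + c)/(c + rr + e), the denominator satisfies c + rr + e = (1 + c)/m = (1 + 0.365) / 3.078947 ≈ 0.443333.
With c = 0.365 and e = 0, the reserve requirement is 0.443333 − 0.365 − 0 = 0.078333.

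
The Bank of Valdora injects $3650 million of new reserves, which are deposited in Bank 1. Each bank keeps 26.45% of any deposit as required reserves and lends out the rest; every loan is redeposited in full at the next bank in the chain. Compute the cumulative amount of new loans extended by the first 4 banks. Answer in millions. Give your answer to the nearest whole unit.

$7179 million

Bank i lends (1 − rr)^i of the original deposit: Bank 1 lends 3650·0.7355 = 2684.5750, Bank 2 lends 3650·0.7355² ≈ 1974.5049, and so on.
Summing a geometric series: total = 3650·[0.7355·(1 − 0.7355^4) / (1 − 0.7355)] ≈ 7179.4569 million.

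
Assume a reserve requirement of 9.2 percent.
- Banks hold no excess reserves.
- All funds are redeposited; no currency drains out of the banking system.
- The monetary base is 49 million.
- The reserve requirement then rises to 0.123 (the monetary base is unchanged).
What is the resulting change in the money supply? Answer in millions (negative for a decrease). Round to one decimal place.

-134.2 million

Initially m₁ = 1 / (0.092) ≈ 10.8696, so M₁ = 10.8696 × 49 = 532.6104 million.
After the change m₂ = 1 / (0.123) ≈ 8.1301, so M₂ = 8.1301 × 49 = 398.3749 million.
ΔM = M₂ − M₁ = 398.3749 − 532.6104 = -134.2355 million.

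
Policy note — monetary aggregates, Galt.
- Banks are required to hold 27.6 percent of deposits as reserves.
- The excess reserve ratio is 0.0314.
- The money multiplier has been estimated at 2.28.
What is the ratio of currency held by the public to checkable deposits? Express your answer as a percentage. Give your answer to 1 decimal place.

Using m = 2.28. From m = (1 + c)/(c + rr + e), rearranging gives 1 + c = m·(c + rr + e), so c·(1 − m) = m·(rr + e) − 1.
Hence c = [m·(rr + e) − 1]/(1 − m) = [2.28 × (0.276 + 0.0314) − 1] / (1 − 2.28) ≈ 0.233694.

23.4%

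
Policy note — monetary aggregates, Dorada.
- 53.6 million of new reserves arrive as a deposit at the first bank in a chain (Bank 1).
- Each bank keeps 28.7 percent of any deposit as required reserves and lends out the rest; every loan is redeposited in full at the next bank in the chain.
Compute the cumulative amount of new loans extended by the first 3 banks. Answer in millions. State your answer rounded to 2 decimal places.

Bank i lends (1 − rr)^i of the original deposit: Bank 1 lends 53.6·0.7130 = 38.2168, Bank 2 lends 53.6·0.7130² ≈ 27.2486, and so on.
Summing a geometric series: total = 53.6·[0.7130·(1 − 0.7130^3) / (1 − 0.7130)] ≈ 84.8936 million.

84.89 million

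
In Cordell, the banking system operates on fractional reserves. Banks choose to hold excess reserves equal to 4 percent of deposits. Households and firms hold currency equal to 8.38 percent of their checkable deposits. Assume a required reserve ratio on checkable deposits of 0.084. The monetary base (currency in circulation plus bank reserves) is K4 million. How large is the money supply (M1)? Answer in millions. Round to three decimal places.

The money multiplier is m = (1 + c) / (rr + e + c) = (1 + 0.0838) / (0.084 + 0.04 + 0.0838) ≈ 5.21559.
So M = m × MB = 5.21559 × 4 ≈ 20.8624 million.

K20.862 million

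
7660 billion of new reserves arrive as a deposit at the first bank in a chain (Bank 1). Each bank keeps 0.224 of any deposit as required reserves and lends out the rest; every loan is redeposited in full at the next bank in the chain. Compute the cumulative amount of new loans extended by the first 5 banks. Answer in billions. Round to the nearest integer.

Bank i lends (1 − rr)^i of the original deposit: Bank 1 lends 7660·0.7760 = 5944.1600, Bank 2 lends 7660·0.7760² ≈ 4612.6682, and so on.
Summing a geometric series: total = 7660·[0.7760·(1 − 0.7760^5) / (1 − 0.7760)] ≈ 19069.3439 billion.

19069 billion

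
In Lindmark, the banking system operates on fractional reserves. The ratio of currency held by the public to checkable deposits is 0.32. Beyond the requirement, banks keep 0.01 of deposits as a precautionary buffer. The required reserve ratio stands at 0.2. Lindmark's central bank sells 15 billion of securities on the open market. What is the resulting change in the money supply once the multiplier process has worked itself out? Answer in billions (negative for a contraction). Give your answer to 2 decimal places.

-37.36 billion

The money multiplier is m = (1 + c) / (rr + e + c) = (1 + 0.32) / (0.2 + 0.01 + 0.32) ≈ 2.49057.
The sale removes 15 billion of base, so ΔM = m × ΔMB = 2.49057 × (−15) ≈ -37.3586 billion.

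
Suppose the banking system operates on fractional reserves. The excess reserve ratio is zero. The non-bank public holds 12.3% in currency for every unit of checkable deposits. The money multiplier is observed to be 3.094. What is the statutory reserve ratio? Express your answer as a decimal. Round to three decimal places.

0.240

Using m = 3.094. Since m = (1 + c)/(c + rr + e), the denominator satisfies c + rr + e = (1 + c)/m = (1 + 0.123) / 3.094 ≈ 0.362961.
With c = 0.123 and e = 0, the statutory reserve ratio is 0.362961 − 0.123 − 0 = 0.239961.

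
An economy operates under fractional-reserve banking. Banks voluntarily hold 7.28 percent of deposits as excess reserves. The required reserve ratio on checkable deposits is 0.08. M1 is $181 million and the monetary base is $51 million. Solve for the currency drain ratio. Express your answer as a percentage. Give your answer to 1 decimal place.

18.0%

Using m = M/MB = 181/51 ≈ 3.549020. From m = (1 + c)/(c + rr + e), rearranging gives 1 + c = m·(c + rr + e), so c·(1 − m) = m·(rr + e) − 1.
Hence c = [m·(rr + e) − 1]/(1 − m) = [3.549020 × (0.08 + 0.0728) − 1] / (1 − 3.549020) ≈ 0.179563.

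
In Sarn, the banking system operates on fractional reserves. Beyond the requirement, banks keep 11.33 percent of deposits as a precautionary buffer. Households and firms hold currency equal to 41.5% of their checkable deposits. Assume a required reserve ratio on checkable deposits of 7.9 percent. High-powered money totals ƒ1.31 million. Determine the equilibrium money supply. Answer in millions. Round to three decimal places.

ƒ3.052 million

The money multiplier is m = (1 + c) / (rr + e + c) = (1 + 0.415) / (0.079 + 0.1133 + 0.415) ≈ 2.32999.
So M = m × MB = 2.32999 × 1.31 ≈ 3.0523 million.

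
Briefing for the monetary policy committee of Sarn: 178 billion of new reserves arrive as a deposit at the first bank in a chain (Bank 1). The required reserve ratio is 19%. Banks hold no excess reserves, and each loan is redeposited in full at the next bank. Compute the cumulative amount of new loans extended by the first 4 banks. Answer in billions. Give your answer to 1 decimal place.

432.2 billion

Bank i lends (1 − rr)^i of the original deposit: Bank 1 lends 178·0.8100 = 144.1800, Bank 2 lends 178·0.8100² = 116.7858, and so on.
Summing a geometric series: total = 178·[0.8100·(1 − 0.8100^4) / (1 − 0.8100)] ≈ 432.1855 billion.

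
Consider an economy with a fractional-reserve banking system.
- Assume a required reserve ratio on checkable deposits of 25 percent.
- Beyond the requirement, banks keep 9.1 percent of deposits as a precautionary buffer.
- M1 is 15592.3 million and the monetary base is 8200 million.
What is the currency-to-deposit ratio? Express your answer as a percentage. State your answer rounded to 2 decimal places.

39.00%

Using m = M/MB = 15592.3/8200 = 1.901500. From m = (1 + c)/(c + rr + e), rearranging gives 1 + c = m·(c + rr + e), so c·(1 − m) = m·(rr + e) − 1.
Hence c = [m·(rr + e) − 1]/(1 − m) = [1.901500 × (0.25 + 0.091) − 1] / (1 − 1.901500) ≈ 0.390004.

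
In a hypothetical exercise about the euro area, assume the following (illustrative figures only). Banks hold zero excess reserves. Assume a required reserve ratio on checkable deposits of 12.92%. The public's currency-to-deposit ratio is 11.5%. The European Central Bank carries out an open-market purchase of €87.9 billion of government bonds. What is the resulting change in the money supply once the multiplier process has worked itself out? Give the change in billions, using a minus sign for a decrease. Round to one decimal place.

The money multiplier is m = (1 + c) / (rr + c) = (1 + 0.115) / (0.1292 + 0.115) ≈ 4.5659.
The purchase adds 87.9 billion of base, so ΔM = m × ΔMB = 4.5659 × (+87.9) ≈ 401.3426 billion.

€401.3 billion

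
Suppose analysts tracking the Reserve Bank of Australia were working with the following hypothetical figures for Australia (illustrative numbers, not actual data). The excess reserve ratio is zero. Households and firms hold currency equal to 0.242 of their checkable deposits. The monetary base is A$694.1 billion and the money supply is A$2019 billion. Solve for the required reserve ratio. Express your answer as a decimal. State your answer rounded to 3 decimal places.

0.185

Using m = M/MB = 2019/694.1 ≈ 2.908803. Since m = (1 + c)/(c + rr + e), the denominator satisfies c + rr + e = (1 + c)/m = (1 + 0.242) / 2.908803 ≈ 0.426980.
With c = 0.242 and e = 0, the required reserve ratio is 0.426980 − 0.242 − 0 = 0.18498.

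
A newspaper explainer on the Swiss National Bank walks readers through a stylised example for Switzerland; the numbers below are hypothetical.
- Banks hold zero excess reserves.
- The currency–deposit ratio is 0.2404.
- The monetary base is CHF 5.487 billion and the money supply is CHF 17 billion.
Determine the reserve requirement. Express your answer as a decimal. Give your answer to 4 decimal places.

Using m = M/MB = 17/5.487 ≈ 3.098232. Since m = (1 + c)/(c + rr + e), the denominator satisfies c + rr + e = (1 + c)/m = (1 + 0.2404) / 3.098232 ≈ 0.400357.
With c = 0.2404 and e = 0, the reserve requirement is 0.400357 − 0.2404 − 0 = 0.159957.

0.1600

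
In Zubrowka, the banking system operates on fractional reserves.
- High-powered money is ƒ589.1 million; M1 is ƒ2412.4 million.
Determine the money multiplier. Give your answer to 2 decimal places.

The money multiplier is m = M / MB = 2412.4 / 589.1 ≈ 4.09506.

4.10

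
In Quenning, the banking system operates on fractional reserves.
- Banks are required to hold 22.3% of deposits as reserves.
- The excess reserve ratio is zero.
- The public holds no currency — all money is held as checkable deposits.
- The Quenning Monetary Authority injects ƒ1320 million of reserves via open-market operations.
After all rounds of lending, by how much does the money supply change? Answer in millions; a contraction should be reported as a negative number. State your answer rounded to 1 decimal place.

The simple money multiplier is m = 1/rr = 1/0.223 ≈ 4.484305.
An open-market purchase increases the monetary base by 1320 million, so ΔM = m × ΔMB = 4.484305 × 1320 = 5919.2826 million.

ƒ5919.3 million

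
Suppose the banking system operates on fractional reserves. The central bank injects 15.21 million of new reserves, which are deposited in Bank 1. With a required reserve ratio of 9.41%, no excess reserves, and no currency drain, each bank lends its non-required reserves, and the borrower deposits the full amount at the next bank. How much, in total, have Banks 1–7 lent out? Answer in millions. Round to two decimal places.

73.11 million

Bank i lends (1 − rr)^i of the original deposit: Bank 1 lends 15.21·0.9059 ≈ 13.7787, Bank 2 lends 15.21·0.9059² ≈ 12.4822, and so on.
Summing a geometric series: total = 15.21·[0.9059·(1 − 0.9059^7) / (1 − 0.9059)] ≈ 73.1134 million.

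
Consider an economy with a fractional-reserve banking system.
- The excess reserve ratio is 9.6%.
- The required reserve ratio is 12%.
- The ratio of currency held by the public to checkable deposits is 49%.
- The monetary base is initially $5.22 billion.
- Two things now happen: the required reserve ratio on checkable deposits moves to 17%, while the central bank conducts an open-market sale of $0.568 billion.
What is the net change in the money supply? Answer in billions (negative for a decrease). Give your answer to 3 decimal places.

Before: m₁ = (1 + 0.49) / (0.12 + 0.096 + 0.49) ≈ 2.11048, MB₁ = 5.22, so M₁ = 2.11048 × 5.22 ≈ 11.0167 billion.
After: m₂ = (1 + 0.49) / (0.17 + 0.096 + 0.49) ≈ 1.97090, MB₂ = 5.22 − 0.568 = 4.652, so M₂ = 1.97090 × 4.652 ≈ 9.1686 billion.
ΔM = M₂ − M₁ = 9.1686 − 11.0167 = -1.8481 billion.

-1.848 billion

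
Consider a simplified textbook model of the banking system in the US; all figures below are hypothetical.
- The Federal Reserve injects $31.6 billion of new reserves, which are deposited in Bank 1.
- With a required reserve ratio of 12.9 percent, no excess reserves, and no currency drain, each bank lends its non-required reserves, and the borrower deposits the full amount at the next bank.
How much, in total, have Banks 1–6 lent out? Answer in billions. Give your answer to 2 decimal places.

$120.20 billion

Bank i lends (1 − rr)^i of the original deposit: Bank 1 lends 31.6·0.8710 = 27.5236, Bank 2 lends 31.6·0.8710² ≈ 23.9731, and so on.
Summing a geometric series: total = 31.6·[0.8710·(1 − 0.8710^6) / (1 − 0.8710)] ≈ 120.2023 billion.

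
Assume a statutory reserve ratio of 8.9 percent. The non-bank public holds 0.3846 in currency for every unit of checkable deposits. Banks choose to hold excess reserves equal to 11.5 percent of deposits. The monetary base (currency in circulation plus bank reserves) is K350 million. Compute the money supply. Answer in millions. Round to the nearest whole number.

K823 million

The money multiplier is m = (1 + c) / (rr + e + c) = (1 + 0.3846) / (0.089 + 0.115 + 0.3846) ≈ 2.3524.
So M = m × MB = 2.3524 × 350 = 823.34 million.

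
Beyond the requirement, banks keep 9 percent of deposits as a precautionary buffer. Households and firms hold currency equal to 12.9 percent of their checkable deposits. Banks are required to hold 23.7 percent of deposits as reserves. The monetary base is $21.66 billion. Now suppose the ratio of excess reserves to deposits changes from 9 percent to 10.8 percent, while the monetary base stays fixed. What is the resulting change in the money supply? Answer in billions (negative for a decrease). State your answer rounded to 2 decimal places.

Initially m₁ = (1 + 0.129) / (0.237 + 0.09 + 0.129) ≈ 2.47588, so M₁ = 2.47588 × 21.66 ≈ 53.6276 billion.
After the change m₂ = (1 + 0.129) / (0.237 + 0.108 + 0.129) ≈ 2.38186, so M₂ = 2.38186 × 21.66 ≈ 51.5911 billion.
ΔM = M₂ − M₁ = 51.5911 − 53.6276 = -2.0365 billion.

-2.04 billion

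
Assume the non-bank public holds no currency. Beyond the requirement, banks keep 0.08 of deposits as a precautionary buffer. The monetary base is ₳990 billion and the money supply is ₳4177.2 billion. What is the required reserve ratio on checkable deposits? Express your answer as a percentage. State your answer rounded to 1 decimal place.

15.7%

Using m = M/MB = 4177.2/990 ≈ 4.219394. Since m = (1 + c)/(c + rr + e), the denominator satisfies c + rr + e = (1 + c)/m = (1 + 0) / 4.219394 ≈ 0.237001.
With c = 0 and e = 0.08, the required reserve ratio on checkable deposits is 0.237001 − 0 − 0.08 = 0.157001.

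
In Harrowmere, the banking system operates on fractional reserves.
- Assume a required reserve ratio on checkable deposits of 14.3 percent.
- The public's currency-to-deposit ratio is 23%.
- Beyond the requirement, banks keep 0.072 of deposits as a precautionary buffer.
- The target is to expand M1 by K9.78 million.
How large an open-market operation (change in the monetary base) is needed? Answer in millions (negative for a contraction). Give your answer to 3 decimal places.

K3.538 million

The money multiplier is m = (1 + c) / (rr + e + c) = (1 + 0.23) / (0.143 + 0.072 + 0.23) ≈ 2.76404.
ΔMB = ΔM / m = (+9.78) / 2.76404 ≈ 3.5383 million.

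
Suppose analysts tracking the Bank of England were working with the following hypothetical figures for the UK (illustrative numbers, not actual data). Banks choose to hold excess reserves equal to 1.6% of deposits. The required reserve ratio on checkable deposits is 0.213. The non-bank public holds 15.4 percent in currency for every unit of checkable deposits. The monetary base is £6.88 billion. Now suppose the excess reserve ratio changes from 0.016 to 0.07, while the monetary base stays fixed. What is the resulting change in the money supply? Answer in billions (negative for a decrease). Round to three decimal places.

-2.562 billion

Initially m₁ = (1 + 0.154) / (0.213 + 0.016 + 0.154) ≈ 3.01305, so M₁ = 3.01305 × 6.88 ≈ 20.7298 billion.
After the change m₂ = (1 + 0.154) / (0.213 + 0.07 + 0.154) ≈ 2.64073, so M₂ = 2.64073 × 6.88 ≈ 18.1682 billion.
ΔM = M₂ − M₁ = 18.1682 − 20.7298 = -2.5616 billion.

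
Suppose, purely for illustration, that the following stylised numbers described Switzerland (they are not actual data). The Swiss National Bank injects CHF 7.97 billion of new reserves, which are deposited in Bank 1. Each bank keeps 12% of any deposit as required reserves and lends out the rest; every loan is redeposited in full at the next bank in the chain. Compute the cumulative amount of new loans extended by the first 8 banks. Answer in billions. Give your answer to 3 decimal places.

Bank i lends (1 − rr)^i of the original deposit: Bank 1 lends 7.97·0.8800 = 7.0136, Bank 2 lends 7.97·0.8800² ≈ 6.1720, and so on.
Summing a geometric series: total = 7.97·[0.8800·(1 − 0.8800^8) / (1 − 0.8800)] ≈ 37.4272 billion.

CHF 37.427 billion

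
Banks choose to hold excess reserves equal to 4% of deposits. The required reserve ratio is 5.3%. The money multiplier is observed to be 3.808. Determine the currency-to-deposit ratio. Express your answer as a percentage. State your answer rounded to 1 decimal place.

Using m = 3.808. From m = (1 + c)/(c + rr + e), rearranging gives 1 + c = m·(c + rr + e), so c·(1 − m) = m·(rr + e) − 1.
Hence c = [m·(rr + e) − 1]/(1 − m) = [3.808 × (0.053 + 0.04) − 1] / (1 − 3.808) ≈ 0.230006.

23.0%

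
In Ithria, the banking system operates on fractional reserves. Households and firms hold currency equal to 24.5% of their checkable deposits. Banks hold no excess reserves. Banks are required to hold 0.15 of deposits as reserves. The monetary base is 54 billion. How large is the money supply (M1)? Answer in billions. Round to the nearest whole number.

The money multiplier is m = (1 + c) / (rr + c) = (1 + 0.245) / (0.15 + 0.245) ≈ 3.1519.
So M = m × MB = 3.1519 × 54 = 170.2026 billion.

170 billion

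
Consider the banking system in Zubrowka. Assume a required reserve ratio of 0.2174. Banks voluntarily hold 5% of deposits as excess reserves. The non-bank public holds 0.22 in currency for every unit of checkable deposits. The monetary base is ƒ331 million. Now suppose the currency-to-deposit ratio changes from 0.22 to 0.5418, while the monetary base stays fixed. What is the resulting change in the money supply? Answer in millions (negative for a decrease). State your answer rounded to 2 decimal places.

Initially m₁ = (1 + 0.22) / (0.2174 + 0.05 + 0.22) ≈ 2.503078, so M₁ = 2.503078 × 331 ≈ 828.5188 million.
After the change m₂ = (1 + 0.5418) / (0.2174 + 0.05 + 0.5418) ≈ 1.905339, so M₂ = 1.905339 × 331 ≈ 630.6672 million.
ΔM = M₂ − M₁ = 630.6672 − 828.5188 = -197.8516 million.

-197.85 million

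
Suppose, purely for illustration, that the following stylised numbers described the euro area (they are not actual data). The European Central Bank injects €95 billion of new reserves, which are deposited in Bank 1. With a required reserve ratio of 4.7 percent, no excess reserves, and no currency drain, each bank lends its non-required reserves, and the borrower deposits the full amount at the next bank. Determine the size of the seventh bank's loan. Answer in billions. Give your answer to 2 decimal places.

€67.82 billion

Each bank lends a fraction (1 − rr) = 0.9530 of the deposit it receives, so Bank 7 receives 95·0.9530^6 and lends 95·0.9530^7 ≈ 67.8225 billion.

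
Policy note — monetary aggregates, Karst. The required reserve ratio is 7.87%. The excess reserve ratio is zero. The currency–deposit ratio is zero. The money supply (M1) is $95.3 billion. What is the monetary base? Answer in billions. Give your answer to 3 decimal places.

With no currency drain and no excess reserves, the money multiplier is m = 1/rr = 1/0.0787 ≈ 12.706480.
The monetary base is MB = M / m = 95.3 / 12.706480 ≈ 7.5001 billion.

$7.500 billion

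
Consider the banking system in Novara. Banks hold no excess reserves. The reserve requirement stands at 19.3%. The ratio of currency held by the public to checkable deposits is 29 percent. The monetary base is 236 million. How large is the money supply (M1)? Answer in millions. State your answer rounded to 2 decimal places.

The money multiplier is m = (1 + c) / (rr + c) = (1 + 0.29) / (0.193 + 0.29) ≈ 2.670807.
So M = m × MB = 2.670807 × 236 ≈ 630.3105 million.

630.31 million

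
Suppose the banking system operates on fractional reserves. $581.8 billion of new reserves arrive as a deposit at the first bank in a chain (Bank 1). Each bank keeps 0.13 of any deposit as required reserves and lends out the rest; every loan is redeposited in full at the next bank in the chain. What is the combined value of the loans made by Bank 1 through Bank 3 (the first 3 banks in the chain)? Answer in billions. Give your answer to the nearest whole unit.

$1330 billion

Bank i lends (1 − rr)^i of the original deposit: Bank 1 lends 581.8·0.8700 = 506.1660, Bank 2 lends 581.8·0.8700² ≈ 440.3644, and so on.
Summing a geometric series: total = 581.8·[0.8700·(1 − 0.8700^3) / (1 − 0.8700)] ≈ 1329.6475 billion.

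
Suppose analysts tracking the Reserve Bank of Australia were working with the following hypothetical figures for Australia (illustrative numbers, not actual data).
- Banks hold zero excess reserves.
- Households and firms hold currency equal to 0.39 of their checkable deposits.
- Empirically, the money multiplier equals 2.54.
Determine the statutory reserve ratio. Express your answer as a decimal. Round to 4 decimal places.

Using m = 2.54. Since m = (1 + c)/(c + rr + e), the denominator satisfies c + rr + e = (1 + c)/m = (1 + 0.39) / 2.54 ≈ 0.547244.
With c = 0.39 and e = 0, the statutory reserve ratio is 0.547244 − 0.39 − 0 = 0.157244.

0.1572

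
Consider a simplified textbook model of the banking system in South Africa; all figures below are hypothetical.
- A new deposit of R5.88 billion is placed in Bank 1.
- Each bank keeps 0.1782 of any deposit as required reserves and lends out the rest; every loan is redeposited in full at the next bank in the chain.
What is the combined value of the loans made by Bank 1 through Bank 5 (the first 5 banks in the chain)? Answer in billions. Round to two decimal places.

Bank i lends (1 − rr)^i of the original deposit: Bank 1 lends 5.88·0.8218 ≈ 4.8322, Bank 2 lends 5.88·0.8218² ≈ 3.9711, and so on.
Summing a geometric series: total = 5.88·[0.8218·(1 − 0.8218^5) / (1 − 0.8218)] ≈ 16.9526 billion.

R16.95 billion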